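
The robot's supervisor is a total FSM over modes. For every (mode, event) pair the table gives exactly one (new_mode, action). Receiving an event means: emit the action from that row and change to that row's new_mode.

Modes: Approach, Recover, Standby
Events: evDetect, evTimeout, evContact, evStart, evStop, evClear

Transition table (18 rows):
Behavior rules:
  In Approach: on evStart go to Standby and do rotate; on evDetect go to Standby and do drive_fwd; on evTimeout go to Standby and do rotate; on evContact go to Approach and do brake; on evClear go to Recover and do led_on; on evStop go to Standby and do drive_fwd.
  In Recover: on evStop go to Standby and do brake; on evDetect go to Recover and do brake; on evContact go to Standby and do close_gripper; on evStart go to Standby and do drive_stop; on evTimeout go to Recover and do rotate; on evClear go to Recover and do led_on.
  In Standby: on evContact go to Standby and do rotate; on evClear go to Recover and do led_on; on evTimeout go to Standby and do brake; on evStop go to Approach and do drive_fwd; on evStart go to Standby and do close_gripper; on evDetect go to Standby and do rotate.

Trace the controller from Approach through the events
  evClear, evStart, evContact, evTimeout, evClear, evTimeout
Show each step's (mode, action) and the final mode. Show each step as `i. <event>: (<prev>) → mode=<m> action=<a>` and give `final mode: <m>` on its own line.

1. evClear: (Approach) → mode=Recover action=led_on
2. evStart: (Recover) → mode=Standby action=drive_stop
3. evContact: (Standby) → mode=Standby action=rotate
4. evTimeout: (Standby) → mode=Standby action=brake
5. evClear: (Standby) → mode=Recover action=led_on
6. evTimeout: (Recover) → mode=Recover action=rotate

final mode: Recover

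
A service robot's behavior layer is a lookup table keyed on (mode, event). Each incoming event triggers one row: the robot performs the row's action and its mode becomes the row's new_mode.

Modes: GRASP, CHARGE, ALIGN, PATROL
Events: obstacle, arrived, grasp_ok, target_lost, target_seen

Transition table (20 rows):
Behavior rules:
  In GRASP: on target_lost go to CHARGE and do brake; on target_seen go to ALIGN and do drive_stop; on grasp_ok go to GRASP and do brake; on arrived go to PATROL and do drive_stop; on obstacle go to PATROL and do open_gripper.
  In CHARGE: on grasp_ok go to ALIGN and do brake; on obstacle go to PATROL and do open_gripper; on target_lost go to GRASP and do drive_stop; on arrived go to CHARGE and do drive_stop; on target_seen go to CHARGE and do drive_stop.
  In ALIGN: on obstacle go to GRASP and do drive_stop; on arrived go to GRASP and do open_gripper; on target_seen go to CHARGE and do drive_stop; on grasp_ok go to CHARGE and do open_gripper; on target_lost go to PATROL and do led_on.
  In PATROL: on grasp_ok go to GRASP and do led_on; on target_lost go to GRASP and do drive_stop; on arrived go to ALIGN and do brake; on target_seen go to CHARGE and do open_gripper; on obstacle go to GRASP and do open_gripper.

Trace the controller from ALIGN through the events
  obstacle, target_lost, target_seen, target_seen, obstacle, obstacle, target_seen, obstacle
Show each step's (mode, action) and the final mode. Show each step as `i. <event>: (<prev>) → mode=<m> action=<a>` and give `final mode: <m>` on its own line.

final mode: GRASP

1. obstacle: (ALIGN) → mode=GRASP action=drive_stop
2. target_lost: (GRASP) → mode=CHARGE action=brake
3. target_seen: (CHARGE) → mode=CHARGE action=drive_stop
4. target_seen: (CHARGE) → mode=CHARGE action=drive_stop
5. obstacle: (CHARGE) → mode=PATROL action=open_gripper
6. obstacle: (PATROL) → mode=GRASP action=open_gripper
7. target_seen: (GRASP) → mode=ALIGN action=drive_stop
8. obstacle: (ALIGN) → mode=GRASP action=drive_stop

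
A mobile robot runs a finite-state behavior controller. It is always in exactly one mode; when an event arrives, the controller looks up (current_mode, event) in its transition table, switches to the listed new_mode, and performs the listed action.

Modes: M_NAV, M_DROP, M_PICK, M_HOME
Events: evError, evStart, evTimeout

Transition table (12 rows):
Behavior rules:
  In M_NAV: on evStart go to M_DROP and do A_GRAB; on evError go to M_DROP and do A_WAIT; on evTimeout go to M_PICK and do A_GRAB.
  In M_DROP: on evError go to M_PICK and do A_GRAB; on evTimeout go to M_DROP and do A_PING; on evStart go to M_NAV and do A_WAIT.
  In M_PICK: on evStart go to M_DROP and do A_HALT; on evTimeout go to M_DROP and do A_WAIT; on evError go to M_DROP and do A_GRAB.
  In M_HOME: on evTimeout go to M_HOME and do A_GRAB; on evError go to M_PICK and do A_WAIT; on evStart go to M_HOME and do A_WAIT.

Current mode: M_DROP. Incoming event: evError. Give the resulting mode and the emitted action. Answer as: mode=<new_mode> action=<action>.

mode=M_PICK action=A_GRAB

current mode = M_DROP; filter table to that mode:
  (M_DROP, evError) → (M_PICK, A_GRAB)  ← event matches
  (M_DROP, evTimeout) → (M_DROP, A_PING)
  (M_DROP, evStart) → (M_NAV, A_WAIT)
event = evError selects (M_PICK, A_GRAB)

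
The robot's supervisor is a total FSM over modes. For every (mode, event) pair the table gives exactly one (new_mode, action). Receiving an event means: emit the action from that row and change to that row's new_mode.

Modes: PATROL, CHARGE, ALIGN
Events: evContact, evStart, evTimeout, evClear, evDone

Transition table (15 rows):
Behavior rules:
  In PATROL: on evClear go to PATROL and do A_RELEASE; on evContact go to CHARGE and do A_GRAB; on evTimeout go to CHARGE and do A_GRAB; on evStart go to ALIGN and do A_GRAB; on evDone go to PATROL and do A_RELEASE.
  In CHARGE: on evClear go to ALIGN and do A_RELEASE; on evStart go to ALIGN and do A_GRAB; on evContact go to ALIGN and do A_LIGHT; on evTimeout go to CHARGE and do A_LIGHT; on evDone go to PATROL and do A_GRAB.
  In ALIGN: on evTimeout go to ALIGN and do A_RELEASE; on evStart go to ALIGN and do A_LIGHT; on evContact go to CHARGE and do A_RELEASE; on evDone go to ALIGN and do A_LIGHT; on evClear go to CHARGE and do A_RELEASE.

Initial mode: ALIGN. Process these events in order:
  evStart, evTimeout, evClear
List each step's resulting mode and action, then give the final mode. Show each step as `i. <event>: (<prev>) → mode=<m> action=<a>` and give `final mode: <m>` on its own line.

final mode: CHARGE

1. evStart: (ALIGN) → mode=ALIGN action=A_LIGHT
2. evTimeout: (ALIGN) → mode=ALIGN action=A_RELEASE
3. evClear: (ALIGN) → mode=CHARGE action=A_RELEASE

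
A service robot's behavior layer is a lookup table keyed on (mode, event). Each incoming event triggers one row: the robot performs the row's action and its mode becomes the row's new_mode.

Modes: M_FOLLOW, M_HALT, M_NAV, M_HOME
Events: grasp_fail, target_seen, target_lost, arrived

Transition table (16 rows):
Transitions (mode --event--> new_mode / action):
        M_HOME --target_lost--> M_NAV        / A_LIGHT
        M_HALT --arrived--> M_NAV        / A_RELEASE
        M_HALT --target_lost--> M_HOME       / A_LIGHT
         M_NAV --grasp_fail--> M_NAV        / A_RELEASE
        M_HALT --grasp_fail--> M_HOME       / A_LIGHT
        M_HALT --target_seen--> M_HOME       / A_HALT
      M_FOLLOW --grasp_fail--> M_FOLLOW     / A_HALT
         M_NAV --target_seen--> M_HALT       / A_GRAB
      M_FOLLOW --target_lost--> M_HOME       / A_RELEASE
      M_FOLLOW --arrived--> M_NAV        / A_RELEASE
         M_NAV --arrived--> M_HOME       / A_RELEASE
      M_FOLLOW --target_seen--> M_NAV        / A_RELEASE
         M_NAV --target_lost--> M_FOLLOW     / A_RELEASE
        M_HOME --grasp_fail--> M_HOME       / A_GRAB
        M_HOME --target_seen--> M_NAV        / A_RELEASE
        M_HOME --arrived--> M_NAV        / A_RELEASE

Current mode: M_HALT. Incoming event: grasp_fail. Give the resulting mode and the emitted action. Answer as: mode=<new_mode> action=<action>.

current mode = M_HALT; filter table to that mode:
  (M_HALT, arrived) → (M_NAV, A_RELEASE)
  (M_HALT, target_lost) → (M_HOME, A_LIGHT)
  (M_HALT, grasp_fail) → (M_HOME, A_LIGHT)  ← event matches
  (M_HALT, target_seen) → (M_HOME, A_HALT)
event = grasp_fail selects (M_HOME, A_LIGHT)

mode=M_HOME action=A_LIGHT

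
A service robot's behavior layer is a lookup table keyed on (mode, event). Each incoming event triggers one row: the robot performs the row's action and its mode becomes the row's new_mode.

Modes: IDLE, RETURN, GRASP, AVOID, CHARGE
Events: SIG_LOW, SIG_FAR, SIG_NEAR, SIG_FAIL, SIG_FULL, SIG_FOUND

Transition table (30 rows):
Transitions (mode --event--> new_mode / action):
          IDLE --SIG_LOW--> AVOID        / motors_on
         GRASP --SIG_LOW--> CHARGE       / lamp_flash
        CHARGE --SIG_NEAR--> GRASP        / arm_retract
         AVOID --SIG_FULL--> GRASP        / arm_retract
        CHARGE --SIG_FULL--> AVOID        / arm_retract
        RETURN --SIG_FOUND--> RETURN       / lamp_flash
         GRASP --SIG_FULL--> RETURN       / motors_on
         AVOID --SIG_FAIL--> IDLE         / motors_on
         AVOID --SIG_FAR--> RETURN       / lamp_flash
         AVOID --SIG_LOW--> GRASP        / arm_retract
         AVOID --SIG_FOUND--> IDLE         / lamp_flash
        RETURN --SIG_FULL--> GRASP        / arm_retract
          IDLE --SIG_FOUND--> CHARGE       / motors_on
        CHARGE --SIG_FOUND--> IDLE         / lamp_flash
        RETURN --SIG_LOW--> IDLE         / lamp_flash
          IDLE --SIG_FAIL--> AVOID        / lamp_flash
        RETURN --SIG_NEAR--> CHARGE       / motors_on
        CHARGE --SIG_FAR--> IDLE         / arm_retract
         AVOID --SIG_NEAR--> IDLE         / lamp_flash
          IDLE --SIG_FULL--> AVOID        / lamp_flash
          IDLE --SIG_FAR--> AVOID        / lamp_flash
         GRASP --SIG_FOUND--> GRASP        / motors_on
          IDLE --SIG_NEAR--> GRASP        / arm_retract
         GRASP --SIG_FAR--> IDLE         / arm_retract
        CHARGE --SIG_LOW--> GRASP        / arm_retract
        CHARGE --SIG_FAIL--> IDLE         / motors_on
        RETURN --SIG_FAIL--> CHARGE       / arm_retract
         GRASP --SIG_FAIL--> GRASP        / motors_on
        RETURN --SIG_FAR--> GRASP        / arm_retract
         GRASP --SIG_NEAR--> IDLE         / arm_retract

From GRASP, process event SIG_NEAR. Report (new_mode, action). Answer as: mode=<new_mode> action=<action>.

current mode = GRASP; filter table to that mode:
  (GRASP, SIG_LOW) → (CHARGE, lamp_flash)
  (GRASP, SIG_FULL) → (RETURN, motors_on)
  (GRASP, SIG_FOUND) → (GRASP, motors_on)
  (GRASP, SIG_FAR) → (IDLE, arm_retract)
  (GRASP, SIG_FAIL) → (GRASP, motors_on)
  (GRASP, SIG_NEAR) → (IDLE, arm_retract)  ← event matches
event = SIG_NEAR selects (IDLE, arm_retract)

mode=IDLE action=arm_retract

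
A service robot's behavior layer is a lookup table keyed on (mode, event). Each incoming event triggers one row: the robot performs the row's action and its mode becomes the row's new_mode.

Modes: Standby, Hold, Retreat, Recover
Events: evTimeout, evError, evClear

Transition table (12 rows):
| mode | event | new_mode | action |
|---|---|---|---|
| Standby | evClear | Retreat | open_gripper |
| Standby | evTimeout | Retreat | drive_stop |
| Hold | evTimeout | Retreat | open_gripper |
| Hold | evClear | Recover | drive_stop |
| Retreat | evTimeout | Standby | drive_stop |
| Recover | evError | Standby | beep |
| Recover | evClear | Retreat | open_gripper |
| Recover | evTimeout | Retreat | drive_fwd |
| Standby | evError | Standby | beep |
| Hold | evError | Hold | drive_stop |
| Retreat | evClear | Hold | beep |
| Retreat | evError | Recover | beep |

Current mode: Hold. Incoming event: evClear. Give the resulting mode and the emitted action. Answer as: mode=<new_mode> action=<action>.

current mode = Hold; filter table to that mode:
  (Hold, evTimeout) → (Retreat, open_gripper)
  (Hold, evClear) → (Recover, drive_stop)  ← event matches
  (Hold, evError) → (Hold, drive_stop)
event = evClear selects (Recover, drive_stop)

mode=Recover action=drive_stop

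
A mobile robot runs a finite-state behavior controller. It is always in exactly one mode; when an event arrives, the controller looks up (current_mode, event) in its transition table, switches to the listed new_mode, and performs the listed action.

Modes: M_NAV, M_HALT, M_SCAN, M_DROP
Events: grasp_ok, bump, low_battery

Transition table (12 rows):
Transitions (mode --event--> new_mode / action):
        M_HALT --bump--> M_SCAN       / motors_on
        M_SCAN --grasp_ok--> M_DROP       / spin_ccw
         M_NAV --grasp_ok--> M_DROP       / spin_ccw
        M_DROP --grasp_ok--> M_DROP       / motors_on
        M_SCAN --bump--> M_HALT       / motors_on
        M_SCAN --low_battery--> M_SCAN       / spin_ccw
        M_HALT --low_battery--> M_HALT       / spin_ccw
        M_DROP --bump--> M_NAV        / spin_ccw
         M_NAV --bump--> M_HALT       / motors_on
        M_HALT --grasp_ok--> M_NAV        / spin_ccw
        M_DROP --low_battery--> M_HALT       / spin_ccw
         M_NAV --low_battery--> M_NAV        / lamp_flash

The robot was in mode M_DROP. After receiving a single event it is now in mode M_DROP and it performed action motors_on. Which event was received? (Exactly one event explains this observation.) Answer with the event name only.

try grasp_ok: (M_DROP, grasp_ok) → (M_DROP, motors_on)  ← matches
try bump: (M_DROP, bump) → (M_NAV, spin_ccw)
try low_battery: (M_DROP, low_battery) → (M_HALT, spin_ccw)

grasp_ok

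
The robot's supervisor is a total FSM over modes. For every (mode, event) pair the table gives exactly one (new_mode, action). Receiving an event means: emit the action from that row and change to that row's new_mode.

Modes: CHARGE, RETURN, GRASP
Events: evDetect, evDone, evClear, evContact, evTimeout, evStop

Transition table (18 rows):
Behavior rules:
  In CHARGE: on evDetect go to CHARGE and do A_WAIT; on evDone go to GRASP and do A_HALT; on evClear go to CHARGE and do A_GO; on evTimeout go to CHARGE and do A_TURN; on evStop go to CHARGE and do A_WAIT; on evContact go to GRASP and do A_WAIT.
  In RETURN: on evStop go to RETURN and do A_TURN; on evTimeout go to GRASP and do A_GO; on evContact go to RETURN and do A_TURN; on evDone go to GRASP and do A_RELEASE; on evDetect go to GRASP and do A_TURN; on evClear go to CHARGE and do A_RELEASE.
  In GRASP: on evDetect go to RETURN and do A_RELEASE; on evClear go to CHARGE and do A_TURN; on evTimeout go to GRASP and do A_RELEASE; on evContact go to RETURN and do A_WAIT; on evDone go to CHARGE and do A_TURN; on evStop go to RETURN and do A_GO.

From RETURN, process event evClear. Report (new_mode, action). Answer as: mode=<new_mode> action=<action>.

current mode = RETURN; filter table to that mode:
  (RETURN, evStop) → (RETURN, A_TURN)
  (RETURN, evTimeout) → (GRASP, A_GO)
  (RETURN, evContact) → (RETURN, A_TURN)
  (RETURN, evDone) → (GRASP, A_RELEASE)
  (RETURN, evDetect) → (GRASP, A_TURN)
  (RETURN, evClear) → (CHARGE, A_RELEASE)  ← event matches
event = evClear selects (CHARGE, A_RELEASE)

mode=CHARGE action=A_RELEASE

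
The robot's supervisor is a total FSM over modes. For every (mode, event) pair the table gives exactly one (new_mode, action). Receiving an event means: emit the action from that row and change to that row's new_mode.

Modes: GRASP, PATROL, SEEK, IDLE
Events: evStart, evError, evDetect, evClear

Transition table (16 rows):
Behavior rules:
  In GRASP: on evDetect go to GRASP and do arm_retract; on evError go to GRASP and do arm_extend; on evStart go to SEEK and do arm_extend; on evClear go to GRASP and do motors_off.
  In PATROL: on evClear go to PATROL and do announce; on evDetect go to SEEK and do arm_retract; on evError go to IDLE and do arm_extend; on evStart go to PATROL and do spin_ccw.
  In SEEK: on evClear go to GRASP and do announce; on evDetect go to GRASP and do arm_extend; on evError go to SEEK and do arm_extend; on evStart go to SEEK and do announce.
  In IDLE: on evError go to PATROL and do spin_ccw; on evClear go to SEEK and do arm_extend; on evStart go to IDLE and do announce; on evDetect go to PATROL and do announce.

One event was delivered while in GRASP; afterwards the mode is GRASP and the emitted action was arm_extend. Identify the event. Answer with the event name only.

evError

try evStart: (GRASP, evStart) → (SEEK, arm_extend)
try evError: (GRASP, evError) → (GRASP, arm_extend)  ← matches
try evDetect: (GRASP, evDetect) → (GRASP, arm_retract)
try evClear: (GRASP, evClear) → (GRASP, motors_off)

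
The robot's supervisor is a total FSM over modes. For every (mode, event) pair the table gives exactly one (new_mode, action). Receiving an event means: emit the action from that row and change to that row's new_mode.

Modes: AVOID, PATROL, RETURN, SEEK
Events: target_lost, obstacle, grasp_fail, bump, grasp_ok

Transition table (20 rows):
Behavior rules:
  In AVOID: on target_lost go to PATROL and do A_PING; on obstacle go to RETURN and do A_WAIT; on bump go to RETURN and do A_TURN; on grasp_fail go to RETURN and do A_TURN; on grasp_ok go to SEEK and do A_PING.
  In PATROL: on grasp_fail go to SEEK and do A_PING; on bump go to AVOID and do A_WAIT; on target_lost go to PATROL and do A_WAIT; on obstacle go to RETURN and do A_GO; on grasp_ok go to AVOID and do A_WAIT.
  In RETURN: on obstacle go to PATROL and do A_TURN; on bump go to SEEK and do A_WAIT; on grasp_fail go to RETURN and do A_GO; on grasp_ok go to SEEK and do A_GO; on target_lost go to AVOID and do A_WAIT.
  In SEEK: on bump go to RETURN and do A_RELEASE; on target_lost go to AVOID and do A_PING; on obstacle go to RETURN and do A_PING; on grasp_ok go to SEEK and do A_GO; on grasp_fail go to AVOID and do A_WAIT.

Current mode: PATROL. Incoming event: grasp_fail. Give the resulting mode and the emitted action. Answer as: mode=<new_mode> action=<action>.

current mode = PATROL; filter table to that mode:
  (PATROL, grasp_fail) → (SEEK, A_PING)  ← event matches
  (PATROL, bump) → (AVOID, A_WAIT)
  (PATROL, target_lost) → (PATROL, A_WAIT)
  (PATROL, obstacle) → (RETURN, A_GO)
  (PATROL, grasp_ok) → (AVOID, A_WAIT)
event = grasp_fail selects (SEEK, A_PING)

mode=SEEK action=A_PING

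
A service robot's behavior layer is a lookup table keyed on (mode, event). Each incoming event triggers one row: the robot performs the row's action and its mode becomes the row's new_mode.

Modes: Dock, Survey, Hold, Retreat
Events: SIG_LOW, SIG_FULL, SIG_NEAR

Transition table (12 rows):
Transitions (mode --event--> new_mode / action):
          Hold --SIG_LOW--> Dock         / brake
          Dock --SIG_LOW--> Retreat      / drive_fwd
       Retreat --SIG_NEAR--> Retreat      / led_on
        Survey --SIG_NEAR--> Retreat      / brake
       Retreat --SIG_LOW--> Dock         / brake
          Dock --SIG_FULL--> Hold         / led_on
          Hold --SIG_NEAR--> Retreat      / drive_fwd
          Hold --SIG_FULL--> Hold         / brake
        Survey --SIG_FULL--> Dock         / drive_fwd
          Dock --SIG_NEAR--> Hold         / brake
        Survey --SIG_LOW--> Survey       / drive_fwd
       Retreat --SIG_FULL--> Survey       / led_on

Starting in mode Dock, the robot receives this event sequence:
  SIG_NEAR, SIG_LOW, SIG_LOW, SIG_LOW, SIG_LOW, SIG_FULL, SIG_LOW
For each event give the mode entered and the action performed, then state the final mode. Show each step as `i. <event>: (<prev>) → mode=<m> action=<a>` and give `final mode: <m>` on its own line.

1. SIG_NEAR: (Dock) → mode=Hold action=brake
2. SIG_LOW: (Hold) → mode=Dock action=brake
3. SIG_LOW: (Dock) → mode=Retreat action=drive_fwd
4. SIG_LOW: (Retreat) → mode=Dock action=brake
5. SIG_LOW: (Dock) → mode=Retreat action=drive_fwd
6. SIG_FULL: (Retreat) → mode=Survey action=led_on
7. SIG_LOW: (Survey) → mode=Survey action=drive_fwd

final mode: Survey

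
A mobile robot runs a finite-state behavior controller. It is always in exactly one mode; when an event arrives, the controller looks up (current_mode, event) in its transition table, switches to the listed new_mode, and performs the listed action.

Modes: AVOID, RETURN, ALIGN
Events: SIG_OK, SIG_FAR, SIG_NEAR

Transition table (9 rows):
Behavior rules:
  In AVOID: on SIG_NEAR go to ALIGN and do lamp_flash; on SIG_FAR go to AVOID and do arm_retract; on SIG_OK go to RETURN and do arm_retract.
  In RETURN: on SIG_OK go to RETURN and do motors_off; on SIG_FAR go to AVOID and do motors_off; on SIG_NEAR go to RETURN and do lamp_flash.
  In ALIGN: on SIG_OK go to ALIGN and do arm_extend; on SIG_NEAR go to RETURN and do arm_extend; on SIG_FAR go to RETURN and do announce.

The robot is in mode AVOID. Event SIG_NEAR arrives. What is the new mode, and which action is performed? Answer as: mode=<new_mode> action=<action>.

current mode = AVOID; filter table to that mode:
  (AVOID, SIG_NEAR) → (ALIGN, lamp_flash)  ← event matches
  (AVOID, SIG_FAR) → (AVOID, arm_retract)
  (AVOID, SIG_OK) → (RETURN, arm_retract)
event = SIG_NEAR selects (ALIGN, lamp_flash)

mode=ALIGN action=lamp_flash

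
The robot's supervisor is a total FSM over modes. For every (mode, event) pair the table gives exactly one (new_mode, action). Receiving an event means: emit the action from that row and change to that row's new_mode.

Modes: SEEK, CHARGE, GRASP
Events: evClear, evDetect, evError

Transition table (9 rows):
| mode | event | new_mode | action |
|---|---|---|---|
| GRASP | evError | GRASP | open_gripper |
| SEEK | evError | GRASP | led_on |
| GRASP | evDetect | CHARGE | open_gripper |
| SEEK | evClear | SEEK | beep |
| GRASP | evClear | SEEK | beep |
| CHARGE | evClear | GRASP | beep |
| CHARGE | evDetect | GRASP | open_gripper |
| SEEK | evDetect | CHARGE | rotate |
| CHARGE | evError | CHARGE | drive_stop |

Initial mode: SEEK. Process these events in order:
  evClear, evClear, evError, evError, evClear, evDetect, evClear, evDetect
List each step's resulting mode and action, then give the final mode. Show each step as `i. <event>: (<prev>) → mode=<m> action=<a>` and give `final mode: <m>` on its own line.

final mode: CHARGE

1. evClear: (SEEK) → mode=SEEK action=beep
2. evClear: (SEEK) → mode=SEEK action=beep
3. evError: (SEEK) → mode=GRASP action=led_on
4. evError: (GRASP) → mode=GRASP action=open_gripper
5. evClear: (GRASP) → mode=SEEK action=beep
6. evDetect: (SEEK) → mode=CHARGE action=rotate
7. evClear: (CHARGE) → mode=GRASP action=beep
8. evDetect: (GRASP) → mode=CHARGE action=open_gripper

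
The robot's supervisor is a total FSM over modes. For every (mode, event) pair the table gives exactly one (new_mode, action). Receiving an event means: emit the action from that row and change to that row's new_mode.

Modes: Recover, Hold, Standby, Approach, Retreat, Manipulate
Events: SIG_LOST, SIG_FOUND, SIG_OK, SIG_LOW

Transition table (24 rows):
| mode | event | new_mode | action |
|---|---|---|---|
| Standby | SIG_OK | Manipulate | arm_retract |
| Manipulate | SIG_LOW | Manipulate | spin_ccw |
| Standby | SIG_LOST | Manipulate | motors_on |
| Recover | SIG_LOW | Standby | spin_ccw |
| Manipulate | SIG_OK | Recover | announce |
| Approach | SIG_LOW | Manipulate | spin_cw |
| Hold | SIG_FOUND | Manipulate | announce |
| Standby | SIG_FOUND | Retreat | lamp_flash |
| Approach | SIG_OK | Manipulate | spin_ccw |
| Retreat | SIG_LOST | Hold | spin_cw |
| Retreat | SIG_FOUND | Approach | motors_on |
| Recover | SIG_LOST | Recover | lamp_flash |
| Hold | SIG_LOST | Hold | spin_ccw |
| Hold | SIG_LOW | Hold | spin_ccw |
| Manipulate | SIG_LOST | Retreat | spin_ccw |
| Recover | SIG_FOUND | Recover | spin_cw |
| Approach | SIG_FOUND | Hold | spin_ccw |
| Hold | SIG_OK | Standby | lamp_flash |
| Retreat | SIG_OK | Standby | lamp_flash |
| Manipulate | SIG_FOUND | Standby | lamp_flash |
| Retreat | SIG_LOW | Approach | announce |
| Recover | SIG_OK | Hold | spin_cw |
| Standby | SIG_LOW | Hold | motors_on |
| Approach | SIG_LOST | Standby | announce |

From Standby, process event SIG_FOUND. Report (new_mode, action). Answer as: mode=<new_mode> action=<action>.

current mode = Standby; filter table to that mode:
  (Standby, SIG_OK) → (Manipulate, arm_retract)
  (Standby, SIG_LOST) → (Manipulate, motors_on)
  (Standby, SIG_FOUND) → (Retreat, lamp_flash)  ← event matches
  (Standby, SIG_LOW) → (Hold, motors_on)
event = SIG_FOUND selects (Retreat, lamp_flash)

mode=Retreat action=lamp_flash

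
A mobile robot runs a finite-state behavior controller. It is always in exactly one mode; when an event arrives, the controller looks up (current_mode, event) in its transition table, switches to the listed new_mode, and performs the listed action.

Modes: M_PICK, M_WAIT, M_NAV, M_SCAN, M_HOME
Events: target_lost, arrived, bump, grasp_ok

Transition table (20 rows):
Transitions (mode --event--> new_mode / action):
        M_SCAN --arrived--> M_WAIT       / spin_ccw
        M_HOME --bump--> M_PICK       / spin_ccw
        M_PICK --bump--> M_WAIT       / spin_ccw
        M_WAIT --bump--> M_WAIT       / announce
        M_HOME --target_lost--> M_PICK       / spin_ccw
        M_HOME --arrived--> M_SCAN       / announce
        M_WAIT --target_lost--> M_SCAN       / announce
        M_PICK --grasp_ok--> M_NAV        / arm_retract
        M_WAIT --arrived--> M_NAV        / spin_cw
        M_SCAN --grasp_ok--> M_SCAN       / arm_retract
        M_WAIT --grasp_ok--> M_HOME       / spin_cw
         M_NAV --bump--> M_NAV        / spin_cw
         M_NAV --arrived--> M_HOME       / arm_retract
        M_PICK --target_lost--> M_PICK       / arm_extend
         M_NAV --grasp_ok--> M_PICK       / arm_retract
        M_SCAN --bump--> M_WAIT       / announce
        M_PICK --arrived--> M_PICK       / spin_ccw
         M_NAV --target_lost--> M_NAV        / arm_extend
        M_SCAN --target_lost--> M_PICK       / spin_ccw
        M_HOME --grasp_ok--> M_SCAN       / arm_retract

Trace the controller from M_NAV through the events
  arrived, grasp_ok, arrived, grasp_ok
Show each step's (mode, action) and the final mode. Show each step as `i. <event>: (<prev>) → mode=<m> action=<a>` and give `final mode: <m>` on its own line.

final mode: M_HOME

1. arrived: (M_NAV) → mode=M_HOME action=arm_retract
2. grasp_ok: (M_HOME) → mode=M_SCAN action=arm_retract
3. arrived: (M_SCAN) → mode=M_WAIT action=spin_ccw
4. grasp_ok: (M_WAIT) → mode=M_HOME action=spin_cw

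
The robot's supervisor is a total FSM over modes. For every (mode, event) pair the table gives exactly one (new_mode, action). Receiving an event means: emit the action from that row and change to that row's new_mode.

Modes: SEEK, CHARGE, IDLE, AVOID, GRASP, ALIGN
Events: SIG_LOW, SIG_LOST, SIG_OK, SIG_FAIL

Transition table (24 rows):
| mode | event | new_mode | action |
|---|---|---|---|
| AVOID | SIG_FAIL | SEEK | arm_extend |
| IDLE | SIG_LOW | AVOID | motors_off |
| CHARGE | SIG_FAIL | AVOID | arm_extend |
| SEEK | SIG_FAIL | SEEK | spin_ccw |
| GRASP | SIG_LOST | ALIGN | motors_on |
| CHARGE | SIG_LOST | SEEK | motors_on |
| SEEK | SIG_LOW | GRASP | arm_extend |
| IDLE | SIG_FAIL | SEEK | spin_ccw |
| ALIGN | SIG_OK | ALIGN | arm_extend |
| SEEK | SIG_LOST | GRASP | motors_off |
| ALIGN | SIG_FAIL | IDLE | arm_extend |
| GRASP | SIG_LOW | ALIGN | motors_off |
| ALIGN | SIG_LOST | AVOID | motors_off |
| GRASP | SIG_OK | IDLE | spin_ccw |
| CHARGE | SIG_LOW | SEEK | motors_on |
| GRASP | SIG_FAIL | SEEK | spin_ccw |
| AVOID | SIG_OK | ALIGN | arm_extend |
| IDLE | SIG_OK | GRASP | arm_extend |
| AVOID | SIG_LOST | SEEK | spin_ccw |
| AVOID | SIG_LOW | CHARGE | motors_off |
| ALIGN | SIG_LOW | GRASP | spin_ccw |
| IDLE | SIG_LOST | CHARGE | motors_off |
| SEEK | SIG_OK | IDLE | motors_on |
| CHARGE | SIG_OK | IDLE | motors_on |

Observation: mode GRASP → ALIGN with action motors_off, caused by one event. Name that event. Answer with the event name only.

try SIG_LOW: (GRASP, SIG_LOW) → (ALIGN, motors_off)  ← matches
try SIG_LOST: (GRASP, SIG_LOST) → (ALIGN, motors_on)
try SIG_OK: (GRASP, SIG_OK) → (IDLE, spin_ccw)
try SIG_FAIL: (GRASP, SIG_FAIL) → (SEEK, spin_ccw)

SIG_LOW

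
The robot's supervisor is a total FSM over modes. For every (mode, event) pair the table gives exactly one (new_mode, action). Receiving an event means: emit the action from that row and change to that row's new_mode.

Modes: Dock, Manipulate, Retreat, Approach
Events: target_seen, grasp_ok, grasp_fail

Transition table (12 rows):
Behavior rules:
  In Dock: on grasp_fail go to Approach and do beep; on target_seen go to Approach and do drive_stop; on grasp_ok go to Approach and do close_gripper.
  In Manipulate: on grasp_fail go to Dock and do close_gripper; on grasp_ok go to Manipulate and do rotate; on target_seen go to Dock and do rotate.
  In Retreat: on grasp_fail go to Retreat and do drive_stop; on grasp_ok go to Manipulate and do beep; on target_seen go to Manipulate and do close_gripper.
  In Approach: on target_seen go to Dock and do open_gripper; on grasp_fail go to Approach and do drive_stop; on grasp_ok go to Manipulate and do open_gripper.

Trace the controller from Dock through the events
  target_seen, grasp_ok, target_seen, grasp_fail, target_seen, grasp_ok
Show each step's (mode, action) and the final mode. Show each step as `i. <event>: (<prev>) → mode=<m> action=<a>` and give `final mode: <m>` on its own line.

1. target_seen: (Dock) → mode=Approach action=drive_stop
2. grasp_ok: (Approach) → mode=Manipulate action=open_gripper
3. target_seen: (Manipulate) → mode=Dock action=rotate
4. grasp_fail: (Dock) → mode=Approach action=beep
5. target_seen: (Approach) → mode=Dock action=open_gripper
6. grasp_ok: (Dock) → mode=Approach action=close_gripper

final mode: Approach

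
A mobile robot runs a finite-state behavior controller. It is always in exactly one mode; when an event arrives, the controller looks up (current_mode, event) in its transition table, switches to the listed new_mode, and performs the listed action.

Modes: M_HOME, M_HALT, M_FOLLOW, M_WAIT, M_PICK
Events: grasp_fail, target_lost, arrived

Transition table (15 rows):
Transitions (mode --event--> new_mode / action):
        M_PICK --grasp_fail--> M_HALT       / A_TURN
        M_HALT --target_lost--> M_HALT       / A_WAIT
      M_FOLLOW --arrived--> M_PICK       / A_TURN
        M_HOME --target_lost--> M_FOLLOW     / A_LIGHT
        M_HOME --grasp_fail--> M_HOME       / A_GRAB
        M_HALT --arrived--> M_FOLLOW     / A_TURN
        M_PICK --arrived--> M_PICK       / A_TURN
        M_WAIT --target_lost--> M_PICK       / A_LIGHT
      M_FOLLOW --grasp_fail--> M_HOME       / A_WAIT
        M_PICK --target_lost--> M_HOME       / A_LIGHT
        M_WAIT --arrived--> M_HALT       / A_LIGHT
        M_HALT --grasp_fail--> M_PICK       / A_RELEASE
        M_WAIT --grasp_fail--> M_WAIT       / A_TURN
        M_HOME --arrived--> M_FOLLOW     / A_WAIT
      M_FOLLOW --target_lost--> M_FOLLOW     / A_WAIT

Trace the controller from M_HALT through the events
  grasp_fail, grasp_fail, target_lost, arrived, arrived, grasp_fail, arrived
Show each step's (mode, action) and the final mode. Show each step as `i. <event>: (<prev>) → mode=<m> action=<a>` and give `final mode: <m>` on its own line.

1. grasp_fail: (M_HALT) → mode=M_PICK action=A_RELEASE
2. grasp_fail: (M_PICK) → mode=M_HALT action=A_TURN
3. target_lost: (M_HALT) → mode=M_HALT action=A_WAIT
4. arrived: (M_HALT) → mode=M_FOLLOW action=A_TURN
5. arrived: (M_FOLLOW) → mode=M_PICK action=A_TURN
6. grasp_fail: (M_PICK) → mode=M_HALT action=A_TURN
7. arrived: (M_HALT) → mode=M_FOLLOW action=A_TURN

final mode: M_FOLLOW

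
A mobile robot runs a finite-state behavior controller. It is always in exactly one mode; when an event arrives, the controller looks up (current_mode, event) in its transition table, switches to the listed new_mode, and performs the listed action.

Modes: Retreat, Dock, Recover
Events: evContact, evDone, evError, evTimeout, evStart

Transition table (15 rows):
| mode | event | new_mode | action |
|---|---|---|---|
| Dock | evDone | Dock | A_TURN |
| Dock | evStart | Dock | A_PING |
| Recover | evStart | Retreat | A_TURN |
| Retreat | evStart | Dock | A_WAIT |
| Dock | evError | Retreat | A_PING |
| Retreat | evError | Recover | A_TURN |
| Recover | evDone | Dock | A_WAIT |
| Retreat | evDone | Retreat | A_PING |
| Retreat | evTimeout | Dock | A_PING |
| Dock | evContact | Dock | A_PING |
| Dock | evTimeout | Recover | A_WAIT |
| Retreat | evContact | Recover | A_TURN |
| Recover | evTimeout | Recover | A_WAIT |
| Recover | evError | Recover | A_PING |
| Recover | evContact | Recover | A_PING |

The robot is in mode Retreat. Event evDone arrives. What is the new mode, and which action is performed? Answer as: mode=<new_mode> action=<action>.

mode=Retreat action=A_PING

current mode = Retreat; filter table to that mode:
  (Retreat, evStart) → (Dock, A_WAIT)
  (Retreat, evError) → (Recover, A_TURN)
  (Retreat, evDone) → (Retreat, A_PING)  ← event matches
  (Retreat, evTimeout) → (Dock, A_PING)
  (Retreat, evContact) → (Recover, A_TURN)
event = evDone selects (Retreat, A_PING)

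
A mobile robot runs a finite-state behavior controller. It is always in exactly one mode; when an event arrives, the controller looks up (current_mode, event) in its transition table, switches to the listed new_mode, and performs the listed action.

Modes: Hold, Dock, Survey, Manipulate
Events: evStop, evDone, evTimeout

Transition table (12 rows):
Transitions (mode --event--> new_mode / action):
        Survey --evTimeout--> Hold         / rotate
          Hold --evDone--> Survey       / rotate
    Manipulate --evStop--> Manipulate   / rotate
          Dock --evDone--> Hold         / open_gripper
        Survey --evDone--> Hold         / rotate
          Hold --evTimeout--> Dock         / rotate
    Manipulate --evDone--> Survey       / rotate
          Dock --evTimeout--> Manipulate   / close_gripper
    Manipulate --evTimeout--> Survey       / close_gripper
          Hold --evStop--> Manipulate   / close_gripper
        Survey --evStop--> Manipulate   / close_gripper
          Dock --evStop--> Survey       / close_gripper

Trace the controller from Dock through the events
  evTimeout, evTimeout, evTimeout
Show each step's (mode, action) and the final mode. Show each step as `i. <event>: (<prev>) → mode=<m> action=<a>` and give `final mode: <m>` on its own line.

final mode: Hold

1. evTimeout: (Dock) → mode=Manipulate action=close_gripper
2. evTimeout: (Manipulate) → mode=Survey action=close_gripper
3. evTimeout: (Survey) → mode=Hold action=rotate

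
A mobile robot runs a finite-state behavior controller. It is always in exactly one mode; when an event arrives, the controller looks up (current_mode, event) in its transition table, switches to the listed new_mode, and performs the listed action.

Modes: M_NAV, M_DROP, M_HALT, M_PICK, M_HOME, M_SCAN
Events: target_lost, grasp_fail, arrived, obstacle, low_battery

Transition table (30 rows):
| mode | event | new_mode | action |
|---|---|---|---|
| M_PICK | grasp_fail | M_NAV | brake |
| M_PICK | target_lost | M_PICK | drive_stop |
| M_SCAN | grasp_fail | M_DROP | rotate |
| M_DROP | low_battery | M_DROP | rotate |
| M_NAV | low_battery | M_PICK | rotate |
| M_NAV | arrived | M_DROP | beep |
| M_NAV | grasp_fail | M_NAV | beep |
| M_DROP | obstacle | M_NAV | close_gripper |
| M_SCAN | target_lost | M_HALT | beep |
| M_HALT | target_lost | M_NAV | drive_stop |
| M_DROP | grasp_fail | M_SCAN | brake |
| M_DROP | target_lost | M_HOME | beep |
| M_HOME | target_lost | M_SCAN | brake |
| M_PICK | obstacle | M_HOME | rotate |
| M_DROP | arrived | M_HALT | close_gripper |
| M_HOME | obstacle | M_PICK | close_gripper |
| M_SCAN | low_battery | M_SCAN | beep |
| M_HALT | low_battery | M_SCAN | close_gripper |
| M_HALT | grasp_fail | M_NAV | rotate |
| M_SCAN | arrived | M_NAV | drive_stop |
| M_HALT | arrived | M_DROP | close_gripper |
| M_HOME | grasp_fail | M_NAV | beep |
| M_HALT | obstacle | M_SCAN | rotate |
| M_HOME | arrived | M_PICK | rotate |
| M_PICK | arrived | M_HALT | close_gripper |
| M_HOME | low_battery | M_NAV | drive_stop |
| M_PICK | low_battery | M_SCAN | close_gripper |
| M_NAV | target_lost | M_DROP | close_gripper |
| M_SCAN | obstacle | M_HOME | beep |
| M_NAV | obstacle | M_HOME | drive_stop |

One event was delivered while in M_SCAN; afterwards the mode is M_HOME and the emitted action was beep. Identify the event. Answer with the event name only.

obstacle

try target_lost: (M_SCAN, target_lost) → (M_HALT, beep)
try grasp_fail: (M_SCAN, grasp_fail) → (M_DROP, rotate)
try arrived: (M_SCAN, arrived) → (M_NAV, drive_stop)
try obstacle: (M_SCAN, obstacle) → (M_HOME, beep)  ← matches
try low_battery: (M_SCAN, low_battery) → (M_SCAN, beep)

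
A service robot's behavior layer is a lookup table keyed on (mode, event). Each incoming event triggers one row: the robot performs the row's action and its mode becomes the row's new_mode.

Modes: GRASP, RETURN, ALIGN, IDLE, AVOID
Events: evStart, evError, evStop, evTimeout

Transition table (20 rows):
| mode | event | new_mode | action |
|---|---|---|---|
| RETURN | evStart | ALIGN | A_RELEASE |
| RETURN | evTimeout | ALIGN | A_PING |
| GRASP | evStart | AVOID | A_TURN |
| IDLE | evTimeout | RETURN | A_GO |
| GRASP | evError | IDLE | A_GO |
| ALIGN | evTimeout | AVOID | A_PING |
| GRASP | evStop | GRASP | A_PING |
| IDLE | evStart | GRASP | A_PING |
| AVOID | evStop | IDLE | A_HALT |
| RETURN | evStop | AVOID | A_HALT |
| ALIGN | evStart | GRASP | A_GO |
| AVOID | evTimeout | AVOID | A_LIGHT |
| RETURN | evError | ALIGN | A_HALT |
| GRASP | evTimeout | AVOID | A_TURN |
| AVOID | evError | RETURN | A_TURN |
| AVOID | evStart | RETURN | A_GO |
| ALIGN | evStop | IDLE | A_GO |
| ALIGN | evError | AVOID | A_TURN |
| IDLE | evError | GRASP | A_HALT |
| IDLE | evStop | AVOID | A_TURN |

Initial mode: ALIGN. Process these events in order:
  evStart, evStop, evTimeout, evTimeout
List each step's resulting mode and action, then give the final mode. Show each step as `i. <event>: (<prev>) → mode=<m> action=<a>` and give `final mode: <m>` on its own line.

1. evStart: (ALIGN) → mode=GRASP action=A_GO
2. evStop: (GRASP) → mode=GRASP action=A_PING
3. evTimeout: (GRASP) → mode=AVOID action=A_TURN
4. evTimeout: (AVOID) → mode=AVOID action=A_LIGHT

final mode: AVOID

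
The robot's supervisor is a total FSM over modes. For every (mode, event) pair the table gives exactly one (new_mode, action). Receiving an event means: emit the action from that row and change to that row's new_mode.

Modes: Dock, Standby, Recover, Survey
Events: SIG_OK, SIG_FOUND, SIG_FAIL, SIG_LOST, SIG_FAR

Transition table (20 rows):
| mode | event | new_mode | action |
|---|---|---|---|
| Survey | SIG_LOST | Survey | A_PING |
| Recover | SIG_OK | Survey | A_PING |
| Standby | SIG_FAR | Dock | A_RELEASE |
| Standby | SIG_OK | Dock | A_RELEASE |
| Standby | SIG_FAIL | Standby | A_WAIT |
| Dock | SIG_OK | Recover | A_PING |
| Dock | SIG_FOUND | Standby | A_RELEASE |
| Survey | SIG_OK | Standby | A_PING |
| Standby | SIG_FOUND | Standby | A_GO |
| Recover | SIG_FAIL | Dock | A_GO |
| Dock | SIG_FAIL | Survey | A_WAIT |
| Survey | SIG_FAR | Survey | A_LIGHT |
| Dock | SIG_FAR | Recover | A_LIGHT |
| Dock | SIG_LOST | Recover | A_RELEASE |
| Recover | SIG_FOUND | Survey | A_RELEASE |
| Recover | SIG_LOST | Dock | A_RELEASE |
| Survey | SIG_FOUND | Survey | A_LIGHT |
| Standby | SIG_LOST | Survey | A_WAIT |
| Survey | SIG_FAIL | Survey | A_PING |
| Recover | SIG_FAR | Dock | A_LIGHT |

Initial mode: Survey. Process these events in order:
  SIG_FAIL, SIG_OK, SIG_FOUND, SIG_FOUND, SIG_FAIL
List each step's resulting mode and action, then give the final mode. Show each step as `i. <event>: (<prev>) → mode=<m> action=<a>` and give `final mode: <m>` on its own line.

1. SIG_FAIL: (Survey) → mode=Survey action=A_PING
2. SIG_OK: (Survey) → mode=Standby action=A_PING
3. SIG_FOUND: (Standby) → mode=Standby action=A_GO
4. SIG_FOUND: (Standby) → mode=Standby action=A_GO
5. SIG_FAIL: (Standby) → mode=Standby action=A_WAIT

final mode: Standby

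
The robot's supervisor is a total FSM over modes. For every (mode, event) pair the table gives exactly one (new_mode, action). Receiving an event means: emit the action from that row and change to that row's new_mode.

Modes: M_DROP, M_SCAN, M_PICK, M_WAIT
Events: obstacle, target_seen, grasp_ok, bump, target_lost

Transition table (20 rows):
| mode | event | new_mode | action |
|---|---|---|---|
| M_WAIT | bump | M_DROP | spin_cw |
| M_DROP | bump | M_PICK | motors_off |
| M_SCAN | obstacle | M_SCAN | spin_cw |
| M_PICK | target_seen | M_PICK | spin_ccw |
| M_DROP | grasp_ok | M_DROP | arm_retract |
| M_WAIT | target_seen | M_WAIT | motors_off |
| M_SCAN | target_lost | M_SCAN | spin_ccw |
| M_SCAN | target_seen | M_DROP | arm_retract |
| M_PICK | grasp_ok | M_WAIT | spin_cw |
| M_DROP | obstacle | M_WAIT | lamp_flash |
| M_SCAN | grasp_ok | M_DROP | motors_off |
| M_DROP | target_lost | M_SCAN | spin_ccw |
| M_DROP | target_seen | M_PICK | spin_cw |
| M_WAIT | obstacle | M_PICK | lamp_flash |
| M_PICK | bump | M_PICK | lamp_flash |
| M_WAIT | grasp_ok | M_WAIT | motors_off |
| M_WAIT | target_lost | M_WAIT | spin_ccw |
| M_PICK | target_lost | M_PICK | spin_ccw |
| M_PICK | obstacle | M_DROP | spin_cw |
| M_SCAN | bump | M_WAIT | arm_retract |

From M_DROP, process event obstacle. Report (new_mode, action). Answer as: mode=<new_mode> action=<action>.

current mode = M_DROP; filter table to that mode:
  (M_DROP, bump) → (M_PICK, motors_off)
  (M_DROP, grasp_ok) → (M_DROP, arm_retract)
  (M_DROP, obstacle) → (M_WAIT, lamp_flash)  ← event matches
  (M_DROP, target_lost) → (M_SCAN, spin_ccw)
  (M_DROP, target_seen) → (M_PICK, spin_cw)
event = obstacle selects (M_WAIT, lamp_flash)

mode=M_WAIT action=lamp_flash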